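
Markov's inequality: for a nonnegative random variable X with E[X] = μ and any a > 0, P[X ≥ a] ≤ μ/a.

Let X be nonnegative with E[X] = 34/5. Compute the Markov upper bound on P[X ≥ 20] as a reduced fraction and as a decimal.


μ = E[X] = 34/5, a = 20.
Markov: P[X ≥ 20] ≤ μ/a = (34/5)/20 = 17/50.
Numerically: ≈ 0.340000.
(Since a = 20 > μ = 6.800000, the bound 17/50 is < 1 and informative.)

P[X ≥ 20] ≤ 17/50 ≈ 0.340000.


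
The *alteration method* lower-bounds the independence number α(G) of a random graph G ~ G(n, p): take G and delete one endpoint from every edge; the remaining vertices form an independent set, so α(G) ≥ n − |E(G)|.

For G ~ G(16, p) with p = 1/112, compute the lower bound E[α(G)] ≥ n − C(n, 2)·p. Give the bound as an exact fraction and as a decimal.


E[|E(G)|] = C(16, 2)·p = 120 · (1/112) = 15/14.
E[α(G)] ≥ n − E[|E(G)|] = 16 − 15/14 = 209/14.
Numerically: ≈ 14.9286.
(This is only a lower bound; the true E[α(G)] may be larger.)

E[α(G)] ≥ 209/14 ≈ 14.9286.


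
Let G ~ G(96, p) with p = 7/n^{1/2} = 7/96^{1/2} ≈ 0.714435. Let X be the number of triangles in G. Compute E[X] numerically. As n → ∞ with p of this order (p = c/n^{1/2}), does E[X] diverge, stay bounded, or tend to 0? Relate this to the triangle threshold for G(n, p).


Number of potential triangles: C(96, 3) = 142880.
Each occurs with probability p³ ≈ (0.714435)³ ≈ 3.64659280e-01.
By linearity: E[X] = C(96, 3)·p³ ≈ 142880 · 3.64659280e-01 ≈ 52102.517967.
Since α = 1/2 < 1, p = c/n^{1/2} ≫ 1/n is above the triangle threshold p ~ 1/n. Asymptotically E[X] ~ (c³/6)·n^{3(1−α)} = (7³/6)·n^{1.5} → ∞; triangles are abundant w.h.p.

E[X] ≈ 52102.517967; in regime p = Θ(1/n^{1/2}) E[X] diverges (above the triangle threshold p ~ 1/n).


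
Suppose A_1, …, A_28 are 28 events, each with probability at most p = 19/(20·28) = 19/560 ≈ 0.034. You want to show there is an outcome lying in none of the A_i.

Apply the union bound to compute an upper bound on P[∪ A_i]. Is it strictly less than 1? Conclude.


Union bound: P[∪_{i=1}^{28} A_i] ≤ Σ_i P[A_i] ≤ 28·p = 28·(19/560) = 19/20.
Numerically: 19/20 ≈ 0.950.
Is 19/20 < 1? YES.
Since P[∪ A_i] ≤ 19/20 < 1, the complement has P[∩ A_i^c] ≥ 1 − 19/20 = 1/20 > 0, so some outcome avoids every A_i.

28·p = 19/20 ≈ 0.950; existence CERTIFIED by the union bound.


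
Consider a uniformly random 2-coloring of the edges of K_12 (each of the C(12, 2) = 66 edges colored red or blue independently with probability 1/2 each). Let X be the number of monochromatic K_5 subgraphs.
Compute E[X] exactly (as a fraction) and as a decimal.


Let X = Σ_S X_S over the C(12, 5) = 792 subsets S of size 5, where X_S = 1 if the K_5 on S is monochromatic.
For a fixed S, the K_5 on S has C(5, 2) = 10 edges. P[all 10 edges red] = (1/2)^10, and likewise for blue, so P[monochromatic] = 2·(1/2)^10 = 2^{1 − 10} = 1/512.
Summing: E[X] = C(12, 5) · 2^{1 − 10} = 792 · 1/512 = 99/64.
Numerically: E[X] ≈ 1.546875.

E[X] = C(12,5)·2^(1−C(5,2)) = 99/64 ≈ 1.546875.


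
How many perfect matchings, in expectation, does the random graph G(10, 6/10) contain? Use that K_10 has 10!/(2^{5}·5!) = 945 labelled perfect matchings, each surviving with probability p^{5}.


K_10 has 10!/(2^{5}·5!) = 945 labelled perfect matchings.
For each such perfect matching H, let X_H = 1 if all 5 edges of H are present in G. Then P[X_H = 1] = p^{5} = (3/5)^{5} = 243/3125.
By linearity: E[X] = Σ_H E[X_H] = 945 · p^{5} = 945 · 243/3125 = 45927/625.
Numerically: E[X] ≈ 73.4832.

E[X] = 945 · (3/5)^{5} = 45927/625 ≈ 73.4832.


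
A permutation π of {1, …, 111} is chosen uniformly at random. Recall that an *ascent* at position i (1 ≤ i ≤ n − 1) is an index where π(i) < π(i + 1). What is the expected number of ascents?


Write X = Σ X_I over i = 1, …, 110, with X_I the indicator of one ascent.
There are 110 indicators.
For each fixed i, the pair (π(i), π(i+1)) is a uniformly random ordered pair of distinct values from {1, …, 111}; by symmetry P[π(i) < π(i+1)] = 1/2.
By linearity: E[X] = 110 · (1/2) = (111 − 1) · (1/2) = 55 ≈ 55.0000.

E[X] = 55 = 55.0000.


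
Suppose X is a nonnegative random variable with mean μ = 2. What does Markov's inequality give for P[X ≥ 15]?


μ = E[X] = 2, a = 15.
Markov: P[X ≥ 15] ≤ μ/a = (2)/15 = 2/15.
Numerically: ≈ 0.1333.
(Since a = 15 > μ = 2.0000, the bound 2/15 is < 1 and informative.)

P[X ≥ 15] ≤ 2/15 ≈ 0.1333.


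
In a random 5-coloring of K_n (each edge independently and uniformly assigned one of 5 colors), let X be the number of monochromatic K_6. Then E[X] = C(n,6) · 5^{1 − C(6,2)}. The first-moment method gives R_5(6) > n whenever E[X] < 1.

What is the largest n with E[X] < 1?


We need C(n, 6) · 5^{1 − 15} < 1, i.e. C(n, 6) < 5^{15 − 1} = 6103515625.
Check values of n near the boundary:
  n = 124: C(124, 6) = 4465475476; 4465475476 < 6103515625? YES
  n = 125: C(125, 6) = 4690625500; 4690625500 < 6103515625? YES
  n = 126: C(126, 6) = 4925156775; 4925156775 < 6103515625? YES
  n = 127: C(127, 6) = 5169379425; 5169379425 < 6103515625? YES
  n = 128: C(128, 6) = 5423611200; 5423611200 < 6103515625? YES
  n = 129: C(129, 6) = 5688177600; 5688177600 < 6103515625? YES
  n = 130: C(130, 6) = 5963412000; 5963412000 < 6103515625? YES
  n = 131: C(131, 6) = 6249655776; 6249655776 < 6103515625? NO
  n = 132: C(132, 6) = 6547258432; 6547258432 < 6103515625? NO
  n = 133: C(133, 6) = 6856577728; 6856577728 < 6103515625? NO
The largest n with C(n, 6) < 6103515625 is n = 130 (where E[X] = 47707296/48828125 ≈ 0.9770454). Hence R_5(6) > 130, i.e. R_5(6) ≥ 131.

Largest n = 130; hence R_5(6) > 130.


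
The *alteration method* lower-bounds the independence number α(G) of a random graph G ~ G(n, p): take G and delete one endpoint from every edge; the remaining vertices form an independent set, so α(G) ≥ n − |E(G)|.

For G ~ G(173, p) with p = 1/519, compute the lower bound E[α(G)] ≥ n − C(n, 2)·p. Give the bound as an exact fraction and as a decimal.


E[|E(G)|] = C(173, 2)·p = 14878 · (1/519) = 86/3.
E[α(G)] ≥ n − E[|E(G)|] = 173 − 86/3 = 433/3.
Numerically: ≈ 144.33333.
(This is only a lower bound; the true E[α(G)] may be larger.)

E[α(G)] ≥ 433/3 ≈ 144.33333.


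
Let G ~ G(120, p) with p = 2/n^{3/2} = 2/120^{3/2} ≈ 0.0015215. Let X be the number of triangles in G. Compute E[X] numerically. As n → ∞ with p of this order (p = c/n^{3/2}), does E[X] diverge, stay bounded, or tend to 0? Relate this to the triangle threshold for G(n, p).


Number of potential triangles: C(120, 3) = 280840.
Each occurs with probability p³ ≈ (0.0015215)³ ≈ 3.5218786e-09.
By linearity: E[X] = C(120, 3)·p³ ≈ 280840 · 3.5218786e-09 ≈ 0.00099.
Since α = 3/2 > 1, p = c/n^{3/2} = o(1/n) is below the triangle threshold p ~ 1/n. Asymptotically E[X] ~ (c³/6)·n^{3(1−α)} = (2³/6)·n^{-1.5} → 0, so by Markov's inequality G has no triangles w.h.p.

E[X] ≈ 0.00099; in regime p = Θ(1/n^{3/2}) E[X] tends to 0 (below the triangle threshold p ~ 1/n).


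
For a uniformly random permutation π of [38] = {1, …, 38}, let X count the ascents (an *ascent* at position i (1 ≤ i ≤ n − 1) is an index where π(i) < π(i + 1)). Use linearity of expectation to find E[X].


Write X = Σ X_I over i = 1, …, 37, with X_I the indicator of one ascent.
There are 37 indicators.
For each fixed i, the pair (π(i), π(i+1)) is a uniformly random ordered pair of distinct values from {1, …, 38}; by symmetry P[π(i) < π(i+1)] = 1/2.
By linearity: E[X] = 37 · (1/2) = (38 − 1) · (1/2) = 37/2 ≈ 18.500000.

E[X] = 37/2 = 18.500000.


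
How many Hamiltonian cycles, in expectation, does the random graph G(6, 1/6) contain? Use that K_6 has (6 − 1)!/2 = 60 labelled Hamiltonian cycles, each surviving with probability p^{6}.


K_6 has (6 − 1)!/2 = 60 labelled Hamiltonian cycles.
For each such Hamiltonian cycle H, let X_H = 1 if all 6 edges of H are present in G. Then P[X_H = 1] = p^{6} = (1/6)^{6} = 1/46656.
By linearity: E[X] = Σ_H E[X_H] = 60 · p^{6} = 60 · 1/46656 = 5/3888.
Numerically: E[X] ≈ 0.00128601.

E[X] = 60 · (1/6)^{6} = 5/3888 ≈ 0.00128601.


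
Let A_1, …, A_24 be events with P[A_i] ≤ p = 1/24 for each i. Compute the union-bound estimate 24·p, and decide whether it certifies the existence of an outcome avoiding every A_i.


Union bound: P[∪_{i=1}^{24} A_i] ≤ Σ_i P[A_i] ≤ 24·p = 24·(1/24) = 1.
Numerically: 1 ≈ 1.000000.
Is 1 < 1? NO.
Since the bound 1 is ≥ 1, the union bound is uninformative here; it does NOT by itself certify existence.

24·p = 1 ≈ 1.000000; existence NOT certified by the union bound.


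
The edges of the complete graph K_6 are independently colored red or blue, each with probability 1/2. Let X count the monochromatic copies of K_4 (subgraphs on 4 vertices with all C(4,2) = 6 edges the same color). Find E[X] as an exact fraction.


Let X = Σ_S X_S over the C(6, 4) = 15 subsets S of size 4, where X_S = 1 if the K_4 on S is monochromatic.
For a fixed S, the K_4 on S has C(4, 2) = 6 edges. P[all 6 edges red] = (1/2)^6, and likewise for blue, so P[monochromatic] = 2·(1/2)^6 = 2^{1 − 6} = 1/32.
By linearity of expectation: E[X] = C(6, 4) · 2^{1 − 6} = 15 · 1/32 = 15/32.
Numerically: E[X] ≈ 0.468750.

E[X] = C(6,4)·2^(1−C(4,2)) = 15/32 ≈ 0.468750.


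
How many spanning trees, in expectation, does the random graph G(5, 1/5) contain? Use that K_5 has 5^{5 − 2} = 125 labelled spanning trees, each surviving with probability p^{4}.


K_5 has 5^{5 − 2} = 125 labelled spanning trees.
For each such spanning tree H, let X_H = 1 if all 4 edges of H are present in G. Then P[X_H = 1] = p^{4} = (1/5)^{4} = 1/625.
By linearity of expectation: E[X] = Σ_H E[X_H] = 125 · p^{4} = 125 · 1/625 = 1/5.
Numerically: E[X] ≈ 0.2.

E[X] = 125 · (1/5)^{4} = 1/5 ≈ 0.2.


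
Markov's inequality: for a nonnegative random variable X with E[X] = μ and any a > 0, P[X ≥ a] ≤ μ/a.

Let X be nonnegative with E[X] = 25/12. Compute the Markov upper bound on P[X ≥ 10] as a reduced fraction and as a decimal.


μ = E[X] = 25/12, a = 10.
Markov: P[X ≥ 10] ≤ μ/a = (25/12)/10 = 5/24.
Numerically: ≈ 0.2083.
(Since a = 10 > μ = 2.0833, the bound 5/24 is < 1 and informative.)

P[X ≥ 10] ≤ 5/24 ≈ 0.2083.


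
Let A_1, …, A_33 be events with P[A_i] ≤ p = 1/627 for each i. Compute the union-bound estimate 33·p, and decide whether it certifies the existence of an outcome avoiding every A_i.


Union bound: P[∪_{i=1}^{33} A_i] ≤ Σ_i P[A_i] ≤ 33·p = 33·(1/627) = 1/19.
Numerically: 1/19 ≈ 0.052632.
Is 1/19 < 1? YES.
Since P[∪ A_i] ≤ 1/19 < 1, the complement has P[∩ A_i^c] ≥ 1 − 1/19 = 18/19 > 0, so some outcome avoids every A_i.

33·p = 1/19 ≈ 0.052632; existence CERTIFIED by the union bound.


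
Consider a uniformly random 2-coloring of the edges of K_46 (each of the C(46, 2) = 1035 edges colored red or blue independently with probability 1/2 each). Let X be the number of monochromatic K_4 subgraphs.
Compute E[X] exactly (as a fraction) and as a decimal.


Let X = Σ_S X_S over the C(46, 4) = 163185 subsets S of size 4, where X_S = 1 if the K_4 on S is monochromatic.
For a fixed S, the K_4 on S has C(4, 2) = 6 edges. P[all 6 edges red] = (1/2)^6, and likewise for blue, so P[monochromatic] = 2·(1/2)^6 = 2^{1 − 6} = 1/32.
By linearity of expectation: E[X] = C(46, 4) · 2^{1 − 6} = 163185 · 1/32 = 163185/32.
Numerically: E[X] ≈ 5099.531250.

E[X] = C(46,4)·2^(1−C(4,2)) = 163185/32 ≈ 5099.531250.


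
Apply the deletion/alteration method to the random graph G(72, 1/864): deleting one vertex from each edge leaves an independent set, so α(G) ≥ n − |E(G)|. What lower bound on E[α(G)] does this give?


E[|E(G)|] = C(72, 2)·p = 2556 · (1/864) = 71/24.
E[α(G)] ≥ n − E[|E(G)|] = 72 − 71/24 = 1657/24.
Numerically: ≈ 69.041667.
(This is only a lower bound; the true E[α(G)] may be larger.)

E[α(G)] ≥ 1657/24 ≈ 69.041667.


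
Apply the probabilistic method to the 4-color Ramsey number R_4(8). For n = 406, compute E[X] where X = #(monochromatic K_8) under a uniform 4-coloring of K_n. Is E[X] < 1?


E[X] = C(406, 8) · 4^{1 − 28} = 17082453897995850 · 4^{−27} = 17082453897995850/18014398509481984.
As a reduced fraction: E[X] = 8541226948997925/9007199254740992 ≈ 0.94827.
Is E[X] < 1? YES.
Since E[X] < 1, there exists a 4-coloring of K_{406} with no monochromatic K_8; hence R_4(8) > 406.

E[X] = 8541226948997925/9007199254740992 ≈ 0.94827; E[X] < 1, so R_4(8) > 406.


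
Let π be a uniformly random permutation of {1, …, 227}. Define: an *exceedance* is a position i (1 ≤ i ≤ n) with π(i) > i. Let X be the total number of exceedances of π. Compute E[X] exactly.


Write X = Σ_{i=1}^{227} X_i, where X_i = 1_{π(i) > i}.
For each fixed i, π(i) is uniform over {1, …, 227} (marginal of a uniform permutation), so P[π(i) > i] = (n − i)/n. Summing: Σ_{i=1}^{227} (n − i)/n = (0 + 1 + … + 226)/227 = 227(227 − 1)/(2·227) = (227 − 1)/2.
Hence E[X] = Σ_{i=1}^{227} (227 − i)/227 = 113 ≈ 113.0000.

E[X] = 113 = 113.0000.


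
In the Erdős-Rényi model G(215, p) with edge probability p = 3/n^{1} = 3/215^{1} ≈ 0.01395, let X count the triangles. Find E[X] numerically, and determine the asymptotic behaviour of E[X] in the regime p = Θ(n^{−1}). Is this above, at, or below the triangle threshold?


Number of potential triangles: C(215, 3) = 1633355.
Each occurs with probability p³ ≈ (0.01395)³ ≈ 2.716742e-06.
By linearity: E[X] = C(215, 3)·p³ ≈ 1633355 · 2.716742e-06 ≈ 4.4374.
Here α = 1, so p = 3/n is exactly at the triangle threshold p ~ 1/n. Asymptotically E[X] → c³/6 = 3³/6 = 9/2 ≈ 4.5000, a bounded constant. In this regime the triangle count is asymptotically Poisson(c³/6).

E[X] ≈ 4.4374; in regime p = Θ(1/n^{1}) E[X] stays bounded (at the triangle threshold p ~ 1/n).


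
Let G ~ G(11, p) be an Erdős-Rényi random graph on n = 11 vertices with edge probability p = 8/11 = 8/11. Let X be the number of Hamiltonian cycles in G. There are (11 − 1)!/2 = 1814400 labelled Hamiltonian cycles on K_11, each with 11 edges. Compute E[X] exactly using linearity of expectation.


K_11 has (11 − 1)!/2 = 1814400 labelled Hamiltonian cycles.
For each such Hamiltonian cycle H, let X_H = 1 if all 11 edges of H are present in G. Then P[X_H = 1] = p^{11} = (8/11)^{11} = 8589934592/285311670611.
Summing the indicators: E[X] = Σ_H E[X_H] = 1814400 · p^{11} = 1814400 · 8589934592/285311670611 = 15585577323724800/285311670611.
Numerically: E[X] ≈ 54626.

E[X] = 1814400 · (8/11)^{11} = 15585577323724800/285311670611 ≈ 54626.


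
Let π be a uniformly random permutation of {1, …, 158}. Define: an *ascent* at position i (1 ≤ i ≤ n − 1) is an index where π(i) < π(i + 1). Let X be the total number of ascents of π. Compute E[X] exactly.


Write X = Σ X_I over i = 1, …, 157, with X_I the indicator of one ascent.
There are 157 indicators.
For each fixed i, the pair (π(i), π(i+1)) is a uniformly random ordered pair of distinct values from {1, …, 158}; by symmetry P[π(i) < π(i+1)] = 1/2.
By linearity: E[X] = 157 · (1/2) = (158 − 1) · (1/2) = 157/2 ≈ 78.500.

E[X] = 157/2 = 78.500.


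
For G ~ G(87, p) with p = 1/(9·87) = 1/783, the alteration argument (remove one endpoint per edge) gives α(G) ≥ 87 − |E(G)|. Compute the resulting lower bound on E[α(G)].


E[|E(G)|] = C(87, 2)·p = 3741 · (1/783) = 43/9.
E[α(G)] ≥ n − E[|E(G)|] = 87 − 43/9 = 740/9.
Numerically: ≈ 82.222.
(This is only a lower bound; the true E[α(G)] may be larger.)

E[α(G)] ≥ 740/9 ≈ 82.222.


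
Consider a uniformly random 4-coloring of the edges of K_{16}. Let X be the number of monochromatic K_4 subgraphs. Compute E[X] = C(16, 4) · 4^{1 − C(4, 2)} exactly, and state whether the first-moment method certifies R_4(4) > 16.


E[X] = C(16, 4) · 4^{1 − 6} = 1820 · 4^{−5} = 1820/1024.
As a reduced fraction: E[X] = 455/256 ≈ 1.7773.
Is E[X] < 1? NO.
Since E[X] ≥ 1, the first-moment bound is inconclusive at n = 16; it does NOT by itself certify R_4(4) > 16.

E[X] = 455/256 ≈ 1.7773; E[X] ≥ 1; first-moment method inconclusive here.


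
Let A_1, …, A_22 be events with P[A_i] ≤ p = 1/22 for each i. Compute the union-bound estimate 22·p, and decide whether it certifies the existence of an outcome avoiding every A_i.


Union bound: P[∪_{i=1}^{22} A_i] ≤ Σ_i P[A_i] ≤ 22·p = 22·(1/22) = 1.
Numerically: 1 ≈ 1.0000.
Is 1 < 1? NO.
Since the bound 1 is ≥ 1, the union bound is uninformative here; it does NOT by itself certify existence.

22·p = 1 ≈ 1.0000; existence NOT certified by the union bound.


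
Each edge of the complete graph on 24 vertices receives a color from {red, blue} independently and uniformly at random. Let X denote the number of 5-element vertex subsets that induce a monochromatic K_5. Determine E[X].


Let X = Σ_S X_S over the C(24, 5) = 42504 subsets S of size 5, where X_S = 1 if the K_5 on S is monochromatic.
For a fixed S, the K_5 on S has C(5, 2) = 10 edges. P[all 10 edges red] = (1/2)^10, and likewise for blue, so P[monochromatic] = 2·(1/2)^10 = 2^{1 − 10} = 1/512.
By linearity of expectation: E[X] = C(24, 5) · 2^{1 − 10} = 42504 · 1/512 = 5313/64.
Numerically: E[X] ≈ 83.0156.

E[X] = C(24,5)·2^(1−C(5,2)) = 5313/64 ≈ 83.0156.


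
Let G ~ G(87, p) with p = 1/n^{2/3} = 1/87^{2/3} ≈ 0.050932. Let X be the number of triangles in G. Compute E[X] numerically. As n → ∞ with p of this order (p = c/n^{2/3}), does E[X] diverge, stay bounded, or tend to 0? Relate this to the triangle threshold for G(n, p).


Number of potential triangles: C(87, 3) = 105995.
Each occurs with probability p³ ≈ (0.050932)³ ≈ 1.3211785e-04.
By linearity: E[X] = C(87, 3)·p³ ≈ 105995 · 1.3211785e-04 ≈ 14.00383.
Since α = 2/3 < 1, p = c/n^{2/3} ≫ 1/n is above the triangle threshold p ~ 1/n. Asymptotically E[X] ~ (c³/6)·n^{3(1−α)} = (1³/6)·n^{1} → ∞; triangles are abundant w.h.p.

E[X] ≈ 14.00383; in regime p = Θ(1/n^{2/3}) E[X] diverges (above the triangle threshold p ~ 1/n).


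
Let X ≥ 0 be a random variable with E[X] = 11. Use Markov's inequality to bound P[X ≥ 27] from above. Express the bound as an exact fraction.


μ = E[X] = 11, a = 27.
Markov: P[X ≥ 27] ≤ μ/a = (11)/27 = 11/27.
Numerically: ≈ 0.4074.
(Since a = 27 > μ = 11.0000, the bound 11/27 is < 1 and informative.)

P[X ≥ 27] ≤ 11/27 ≈ 0.4074.


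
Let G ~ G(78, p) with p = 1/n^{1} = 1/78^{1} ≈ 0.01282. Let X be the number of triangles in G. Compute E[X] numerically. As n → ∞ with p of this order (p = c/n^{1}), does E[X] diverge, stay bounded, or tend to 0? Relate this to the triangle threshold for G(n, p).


Number of potential triangles: C(78, 3) = 76076.
Each occurs with probability p³ ≈ (0.01282)³ ≈ 2.107251e-06.
By linearity: E[X] = C(78, 3)·p³ ≈ 76076 · 2.107251e-06 ≈ 0.1603.
Here α = 1, so p = 1/n is exactly at the triangle threshold p ~ 1/n. Asymptotically E[X] → c³/6 = 1³/6 = 1/6 ≈ 0.1667, a bounded constant. In this regime the triangle count is asymptotically Poisson(c³/6).

E[X] ≈ 0.1603; in regime p = Θ(1/n^{1}) E[X] stays bounded (at the triangle threshold p ~ 1/n).


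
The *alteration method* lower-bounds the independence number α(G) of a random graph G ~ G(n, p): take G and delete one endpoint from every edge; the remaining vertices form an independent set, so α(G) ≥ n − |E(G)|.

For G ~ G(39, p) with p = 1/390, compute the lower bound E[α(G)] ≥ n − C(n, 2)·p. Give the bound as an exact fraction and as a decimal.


E[|E(G)|] = C(39, 2)·p = 741 · (1/390) = 19/10.
E[α(G)] ≥ n − E[|E(G)|] = 39 − 19/10 = 371/10.
Numerically: ≈ 37.10000.
(This is only a lower bound; the true E[α(G)] may be larger.)

E[α(G)] ≥ 371/10 ≈ 37.10000.


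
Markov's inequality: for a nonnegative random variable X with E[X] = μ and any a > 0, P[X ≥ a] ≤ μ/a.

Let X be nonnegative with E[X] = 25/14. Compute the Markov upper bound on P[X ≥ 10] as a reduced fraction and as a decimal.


μ = E[X] = 25/14, a = 10.
Markov: P[X ≥ 10] ≤ μ/a = (25/14)/10 = 5/28.
Numerically: ≈ 0.1786.
(Since a = 10 > μ = 1.7857, the bound 5/28 is < 1 and informative.)

P[X ≥ 10] ≤ 5/28 ≈ 0.1786.


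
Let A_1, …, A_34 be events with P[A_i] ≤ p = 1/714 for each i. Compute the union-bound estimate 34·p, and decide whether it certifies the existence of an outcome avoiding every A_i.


Union bound: P[∪_{i=1}^{34} A_i] ≤ Σ_i P[A_i] ≤ 34·p = 34·(1/714) = 1/21.
Numerically: 1/21 ≈ 0.04762.
Is 1/21 < 1? YES.
Since P[∪ A_i] ≤ 1/21 < 1, the complement has P[∩ A_i^c] ≥ 1 − 1/21 = 20/21 > 0, so some outcome avoids every A_i.

34·p = 1/21 ≈ 0.04762; existence CERTIFIED by the union bound.


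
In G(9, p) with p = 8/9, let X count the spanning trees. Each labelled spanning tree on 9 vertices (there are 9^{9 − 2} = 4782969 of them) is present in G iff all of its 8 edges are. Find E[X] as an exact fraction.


K_9 has 9^{9 − 2} = 4782969 labelled spanning trees.
For each such spanning tree H, let X_H = 1 if all 8 edges of H are present in G. Then P[X_H = 1] = p^{8} = (8/9)^{8} = 16777216/43046721.
Summing the indicators: E[X] = Σ_H E[X_H] = 4782969 · p^{8} = 4782969 · 16777216/43046721 = 16777216/9.
Numerically: E[X] ≈ 1.86414e+06.

E[X] = 4782969 · (8/9)^{8} = 16777216/9 ≈ 1.86414e+06.


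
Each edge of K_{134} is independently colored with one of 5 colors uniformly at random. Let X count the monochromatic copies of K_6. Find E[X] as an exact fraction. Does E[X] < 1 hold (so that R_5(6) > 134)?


E[X] = C(134, 6) · 5^{1 − 15} = 7177979809 · 5^{−14} = 7177979809/6103515625.
As a reduced fraction: E[X] = 7177979809/6103515625 ≈ 1.176040.
Is E[X] < 1? NO.
Since E[X] ≥ 1, the first-moment bound is inconclusive at n = 134; it does NOT by itself certify R_5(6) > 134.

E[X] = 7177979809/6103515625 ≈ 1.176040; E[X] ≥ 1; first-moment method inconclusive here.


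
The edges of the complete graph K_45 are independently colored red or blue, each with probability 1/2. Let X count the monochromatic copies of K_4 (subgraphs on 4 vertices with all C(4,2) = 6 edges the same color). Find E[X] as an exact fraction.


Let X = Σ_S X_S over the C(45, 4) = 148995 subsets S of size 4, where X_S = 1 if the K_4 on S is monochromatic.
For a fixed S, the K_4 on S has C(4, 2) = 6 edges. P[all 6 edges red] = (1/2)^6, and likewise for blue, so P[monochromatic] = 2·(1/2)^6 = 2^{1 − 6} = 1/32.
By linearity: E[X] = C(45, 4) · 2^{1 − 6} = 148995 · 1/32 = 148995/32.
Numerically: E[X] ≈ 4656.0938.

E[X] = C(45,4)·2^(1−C(4,2)) = 148995/32 ≈ 4656.0938.


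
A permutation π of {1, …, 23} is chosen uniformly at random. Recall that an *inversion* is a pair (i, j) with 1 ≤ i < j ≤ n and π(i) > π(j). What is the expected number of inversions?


Write X = Σ X_I over the C(23, 2) = 253 pairs i < j, with X_I the indicator of one inversion.
There are 253 indicators.
For each fixed pair i < j, the values π(i) and π(j) are two distinct elements of {1, …, 23} in uniformly random order; by symmetry P[π(i) > π(j)] = 1/2.
By linearity: E[X] = 253 · (1/2) = C(23, 2) · (1/2) = 253/2 = 253/2 ≈ 126.500.

E[X] = 253/2 = 126.500.


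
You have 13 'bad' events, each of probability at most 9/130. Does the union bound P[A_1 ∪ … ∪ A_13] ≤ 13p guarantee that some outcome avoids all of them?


Union bound: P[∪_{i=1}^{13} A_i] ≤ Σ_i P[A_i] ≤ 13·p = 13·(9/130) = 9/10.
Numerically: 9/10 ≈ 0.90000.
Is 9/10 < 1? YES.
Since P[∪ A_i] ≤ 9/10 < 1, the complement has P[∩ A_i^c] ≥ 1 − 9/10 = 1/10 > 0, so some outcome avoids every A_i.

13·p = 9/10 ≈ 0.90000; existence CERTIFIED by the union bound.


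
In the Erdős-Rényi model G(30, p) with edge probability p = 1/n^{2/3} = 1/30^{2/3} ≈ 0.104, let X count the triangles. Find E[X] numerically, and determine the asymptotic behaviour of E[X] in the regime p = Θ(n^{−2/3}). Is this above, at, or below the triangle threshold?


Number of potential triangles: C(30, 3) = 4060.
Each occurs with probability p³ ≈ (0.104)³ ≈ 1.11111e-03.
By linearity: E[X] = C(30, 3)·p³ ≈ 4060 · 1.11111e-03 ≈ 4.511.
Since α = 2/3 < 1, p = c/n^{2/3} ≫ 1/n is above the triangle threshold p ~ 1/n. Asymptotically E[X] ~ (c³/6)·n^{3(1−α)} = (1³/6)·n^{1} → ∞; triangles are abundant w.h.p.

E[X] ≈ 4.511; in regime p = Θ(1/n^{2/3}) E[X] diverges (above the triangle threshold p ~ 1/n).


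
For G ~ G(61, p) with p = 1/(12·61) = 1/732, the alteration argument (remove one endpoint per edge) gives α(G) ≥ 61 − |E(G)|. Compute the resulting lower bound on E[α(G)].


E[|E(G)|] = C(61, 2)·p = 1830 · (1/732) = 5/2.
E[α(G)] ≥ n − E[|E(G)|] = 61 − 5/2 = 117/2.
Numerically: ≈ 58.500.
(This is only a lower bound; the true E[α(G)] may be larger.)

E[α(G)] ≥ 117/2 ≈ 58.500.


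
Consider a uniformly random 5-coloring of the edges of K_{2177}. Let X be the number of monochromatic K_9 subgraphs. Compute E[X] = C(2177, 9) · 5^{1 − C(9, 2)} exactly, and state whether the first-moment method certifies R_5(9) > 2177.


E[X] = C(2177, 9) · 5^{1 − 36} = 2976951400847999984172400 · 5^{−35} = 2976951400847999984172400/2910383045673370361328125.
As a reduced fraction: E[X] = 119078056033919999366896/116415321826934814453125 ≈ 1.022873.
Is E[X] < 1? NO.
Since E[X] ≥ 1, the first-moment bound is inconclusive at n = 2177; it does NOT by itself certify R_5(9) > 2177.

E[X] = 119078056033919999366896/116415321826934814453125 ≈ 1.022873; E[X] ≥ 1; first-moment method inconclusive here.


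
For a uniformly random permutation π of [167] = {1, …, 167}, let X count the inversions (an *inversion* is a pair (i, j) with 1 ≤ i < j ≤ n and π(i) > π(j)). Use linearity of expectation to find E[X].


Write X = Σ X_I over the C(167, 2) = 13861 pairs i < j, with X_I the indicator of one inversion.
There are 13861 indicators.
For each fixed pair i < j, the values π(i) and π(j) are two distinct elements of {1, …, 167} in uniformly random order; by symmetry P[π(i) > π(j)] = 1/2.
By linearity: E[X] = 13861 · (1/2) = C(167, 2) · (1/2) = 13861/2 = 13861/2 ≈ 6930.50000.

E[X] = 13861/2 = 6930.50000.


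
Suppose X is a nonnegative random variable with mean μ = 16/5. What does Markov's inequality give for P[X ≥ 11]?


μ = E[X] = 16/5, a = 11.
Markov: P[X ≥ 11] ≤ μ/a = (16/5)/11 = 16/55.
Numerically: ≈ 0.291.
(Since a = 11 > μ = 3.200, the bound 16/55 is < 1 and informative.)

P[X ≥ 11] ≤ 16/55 ≈ 0.291.


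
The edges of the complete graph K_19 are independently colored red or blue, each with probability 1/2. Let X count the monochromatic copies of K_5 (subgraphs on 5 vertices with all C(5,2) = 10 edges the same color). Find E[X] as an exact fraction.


Let X = Σ_S X_S over the C(19, 5) = 11628 subsets S of size 5, where X_S = 1 if the K_5 on S is monochromatic.
For a fixed S, the K_5 on S has C(5, 2) = 10 edges. P[all 10 edges red] = (1/2)^10, and likewise for blue, so P[monochromatic] = 2·(1/2)^10 = 2^{1 − 10} = 1/512.
By linearity of expectation: E[X] = C(19, 5) · 2^{1 − 10} = 11628 · 1/512 = 2907/128.
Numerically: E[X] ≈ 22.71094.

E[X] = C(19,5)·2^(1−C(5,2)) = 2907/128 ≈ 22.71094.


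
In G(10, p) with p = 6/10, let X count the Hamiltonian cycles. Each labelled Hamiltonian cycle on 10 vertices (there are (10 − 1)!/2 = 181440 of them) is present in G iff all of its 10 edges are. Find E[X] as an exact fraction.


K_10 has (10 − 1)!/2 = 181440 labelled Hamiltonian cycles.
For each such Hamiltonian cycle H, let X_H = 1 if all 10 edges of H are present in G. Then P[X_H = 1] = p^{10} = (3/5)^{10} = 59049/9765625.
By linearity of expectation: E[X] = Σ_H E[X_H] = 181440 · p^{10} = 181440 · 59049/9765625 = 2142770112/1953125.
Numerically: E[X] ≈ 1.1e+03.

E[X] = 181440 · (3/5)^{10} = 2142770112/1953125 ≈ 1.1e+03.


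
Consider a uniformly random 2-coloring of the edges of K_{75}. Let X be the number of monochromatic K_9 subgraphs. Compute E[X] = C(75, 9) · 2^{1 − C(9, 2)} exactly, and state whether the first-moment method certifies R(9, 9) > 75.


E[X] = C(75, 9) · 2^{1 − 36} = 125595622175 · 2^{−35} = 125595622175/34359738368.
As a reduced fraction: E[X] = 125595622175/34359738368 ≈ 3.655.
Is E[X] < 1? NO.
Since E[X] ≥ 1, the first-moment bound is inconclusive at n = 75; it does NOT by itself certify R(9, 9) > 75.

E[X] = 125595622175/34359738368 ≈ 3.655; E[X] ≥ 1; first-moment method inconclusive here.


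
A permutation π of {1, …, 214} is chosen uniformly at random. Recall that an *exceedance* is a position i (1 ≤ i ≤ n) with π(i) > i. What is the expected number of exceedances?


Write X = Σ_{i=1}^{214} X_i, where X_i = 1_{π(i) > i}.
For each fixed i, π(i) is uniform over {1, …, 214} (marginal of a uniform permutation), so P[π(i) > i] = (n − i)/n. Summing: Σ_{i=1}^{214} (n − i)/n = (0 + 1 + … + 213)/214 = 214(214 − 1)/(2·214) = (214 − 1)/2.
Hence E[X] = Σ_{i=1}^{214} (214 − i)/214 = 213/2 ≈ 106.500000.

E[X] = 213/2 = 106.500000.


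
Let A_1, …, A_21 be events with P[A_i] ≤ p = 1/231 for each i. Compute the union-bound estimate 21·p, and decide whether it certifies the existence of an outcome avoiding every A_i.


Union bound: P[∪_{i=1}^{21} A_i] ≤ Σ_i P[A_i] ≤ 21·p = 21·(1/231) = 1/11.
Numerically: 1/11 ≈ 0.0909.
Is 1/11 < 1? YES.
Since P[∪ A_i] ≤ 1/11 < 1, the complement has P[∩ A_i^c] ≥ 1 − 1/11 = 10/11 > 0, so some outcome avoids every A_i.

21·p = 1/11 ≈ 0.0909; existence CERTIFIED by the union bound.


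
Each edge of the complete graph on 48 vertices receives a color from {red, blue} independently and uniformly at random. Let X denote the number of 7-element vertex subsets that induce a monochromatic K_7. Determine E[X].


Let X = Σ_S X_S over the C(48, 7) = 73629072 subsets S of size 7, where X_S = 1 if the K_7 on S is monochromatic.
For a fixed S, the K_7 on S has C(7, 2) = 21 edges. P[all 21 edges red] = (1/2)^21, and likewise for blue, so P[monochromatic] = 2·(1/2)^21 = 2^{1 − 21} = 1/1048576.
By linearity of expectation: E[X] = C(48, 7) · 2^{1 − 21} = 73629072 · 1/1048576 = 4601817/65536.
Numerically: E[X] ≈ 70.21815.

E[X] = C(48,7)·2^(1−C(7,2)) = 4601817/65536 ≈ 70.21815.


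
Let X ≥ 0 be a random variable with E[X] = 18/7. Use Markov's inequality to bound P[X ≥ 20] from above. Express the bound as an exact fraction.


μ = E[X] = 18/7, a = 20.
Markov: P[X ≥ 20] ≤ μ/a = (18/7)/20 = 9/70.
Numerically: ≈ 0.129.
(Since a = 20 > μ = 2.571, the bound 9/70 is < 1 and informative.)

P[X ≥ 20] ≤ 9/70 ≈ 0.129.


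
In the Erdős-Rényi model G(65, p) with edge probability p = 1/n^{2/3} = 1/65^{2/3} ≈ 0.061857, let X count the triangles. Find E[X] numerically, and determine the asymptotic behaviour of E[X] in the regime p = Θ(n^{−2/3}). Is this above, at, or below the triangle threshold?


Number of potential triangles: C(65, 3) = 43680.
Each occurs with probability p³ ≈ (0.061857)³ ≈ 2.3668639e-04.
By linearity: E[X] = C(65, 3)·p³ ≈ 43680 · 2.3668639e-04 ≈ 10.33846.
Since α = 2/3 < 1, p = c/n^{2/3} ≫ 1/n is above the triangle threshold p ~ 1/n. Asymptotically E[X] ~ (c³/6)·n^{3(1−α)} = (1³/6)·n^{1} → ∞; triangles are abundant w.h.p.

E[X] ≈ 10.33846; in regime p = Θ(1/n^{2/3}) E[X] diverges (above the triangle threshold p ~ 1/n).


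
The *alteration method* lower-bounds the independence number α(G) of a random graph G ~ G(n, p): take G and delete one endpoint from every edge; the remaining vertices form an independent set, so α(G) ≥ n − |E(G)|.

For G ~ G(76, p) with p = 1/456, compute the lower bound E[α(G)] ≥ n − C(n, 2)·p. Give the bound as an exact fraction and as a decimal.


E[|E(G)|] = C(76, 2)·p = 2850 · (1/456) = 25/4.
E[α(G)] ≥ n − E[|E(G)|] = 76 − 25/4 = 279/4.
Numerically: ≈ 69.75000.
(This is only a lower bound; the true E[α(G)] may be larger.)

E[α(G)] ≥ 279/4 ≈ 69.75000.


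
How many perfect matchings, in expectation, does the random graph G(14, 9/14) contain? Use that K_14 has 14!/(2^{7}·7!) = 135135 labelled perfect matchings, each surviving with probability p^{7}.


K_14 has 14!/(2^{7}·7!) = 135135 labelled perfect matchings.
For each such perfect matching H, let X_H = 1 if all 7 edges of H are present in G. Then P[X_H = 1] = p^{7} = (9/14)^{7} = 4782969/105413504.
By linearity of expectation: E[X] = Σ_H E[X_H] = 135135 · p^{7} = 135135 · 4782969/105413504 = 92335216545/15059072.
Numerically: E[X] ≈ 6132.

E[X] = 135135 · (9/14)^{7} = 92335216545/15059072 ≈ 6132.


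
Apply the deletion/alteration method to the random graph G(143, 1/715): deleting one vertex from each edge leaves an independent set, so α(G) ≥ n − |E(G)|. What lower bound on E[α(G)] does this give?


E[|E(G)|] = C(143, 2)·p = 10153 · (1/715) = 71/5.
E[α(G)] ≥ n − E[|E(G)|] = 143 − 71/5 = 644/5.
Numerically: ≈ 128.8000.
(This is only a lower bound; the true E[α(G)] may be larger.)

E[α(G)] ≥ 644/5 ≈ 128.8000.


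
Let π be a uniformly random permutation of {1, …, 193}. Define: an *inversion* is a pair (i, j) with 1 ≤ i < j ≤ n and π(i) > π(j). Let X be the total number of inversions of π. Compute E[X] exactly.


Write X = Σ X_I over the C(193, 2) = 18528 pairs i < j, with X_I the indicator of one inversion.
There are 18528 indicators.
For each fixed pair i < j, the values π(i) and π(j) are two distinct elements of {1, …, 193} in uniformly random order; by symmetry P[π(i) > π(j)] = 1/2.
By linearity: E[X] = 18528 · (1/2) = C(193, 2) · (1/2) = 18528/2 = 9264 ≈ 9264.0000.

E[X] = 9264 = 9264.0000.


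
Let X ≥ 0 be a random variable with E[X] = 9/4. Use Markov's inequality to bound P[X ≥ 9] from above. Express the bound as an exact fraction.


μ = E[X] = 9/4, a = 9.
Markov: P[X ≥ 9] ≤ μ/a = (9/4)/9 = 1/4.
Numerically: ≈ 0.2500.
(Since a = 9 > μ = 2.2500, the bound 1/4 is < 1 and informative.)

P[X ≥ 9] ≤ 1/4 ≈ 0.2500.


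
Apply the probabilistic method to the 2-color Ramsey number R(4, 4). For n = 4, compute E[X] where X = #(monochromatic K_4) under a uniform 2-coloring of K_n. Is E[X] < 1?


E[X] = C(4, 4) · 2^{1 − 6} = 1 · 2^{−5} = 1/32.
As a reduced fraction: E[X] = 1/32 ≈ 0.0312500.
Is E[X] < 1? YES.
Since E[X] < 1, there exists a 2-coloring of K_{4} with no monochromatic K_4; hence R(4, 4) > 4.

E[X] = 1/32 ≈ 0.0312500; E[X] < 1, so R(4, 4) > 4.


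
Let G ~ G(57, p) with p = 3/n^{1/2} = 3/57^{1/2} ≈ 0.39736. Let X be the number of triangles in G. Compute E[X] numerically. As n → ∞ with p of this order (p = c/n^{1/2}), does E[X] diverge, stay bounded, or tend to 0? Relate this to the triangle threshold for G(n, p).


Number of potential triangles: C(57, 3) = 29260.
Each occurs with probability p³ ≈ (0.39736)³ ≈ 6.27410064e-02.
By linearity: E[X] = C(57, 3)·p³ ≈ 29260 · 6.27410064e-02 ≈ 1835.801847.
Since α = 1/2 < 1, p = c/n^{1/2} ≫ 1/n is above the triangle threshold p ~ 1/n. Asymptotically E[X] ~ (c³/6)·n^{3(1−α)} = (3³/6)·n^{1.5} → ∞; triangles are abundant w.h.p.

E[X] ≈ 1835.801847; in regime p = Θ(1/n^{1/2}) E[X] diverges (above the triangle threshold p ~ 1/n).


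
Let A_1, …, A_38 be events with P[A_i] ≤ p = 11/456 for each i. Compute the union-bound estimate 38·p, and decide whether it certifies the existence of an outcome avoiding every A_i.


Union bound: P[∪_{i=1}^{38} A_i] ≤ Σ_i P[A_i] ≤ 38·p = 38·(11/456) = 11/12.
Numerically: 11/12 ≈ 0.9166667.
Is 11/12 < 1? YES.
Since P[∪ A_i] ≤ 11/12 < 1, the complement has P[∩ A_i^c] ≥ 1 − 11/12 = 1/12 > 0, so some outcome avoids every A_i.

38·p = 11/12 ≈ 0.9166667; existence CERTIFIED by the union bound.


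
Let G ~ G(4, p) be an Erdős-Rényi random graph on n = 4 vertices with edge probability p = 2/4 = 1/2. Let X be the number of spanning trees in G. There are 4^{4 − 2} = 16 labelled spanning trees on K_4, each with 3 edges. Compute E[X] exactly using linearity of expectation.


K_4 has 4^{4 − 2} = 16 labelled spanning trees.
For each such spanning tree H, let X_H = 1 if all 3 edges of H are present in G. Then P[X_H = 1] = p^{3} = (1/2)^{3} = 1/8.
By linearity: E[X] = Σ_H E[X_H] = 16 · p^{3} = 16 · 1/8 = 2.
Numerically: E[X] ≈ 2.

E[X] = 16 · (1/2)^{3} = 2 ≈ 2.


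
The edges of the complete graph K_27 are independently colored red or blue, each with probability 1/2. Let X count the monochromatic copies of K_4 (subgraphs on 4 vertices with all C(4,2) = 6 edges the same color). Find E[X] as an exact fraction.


Let X = Σ_S X_S over the C(27, 4) = 17550 subsets S of size 4, where X_S = 1 if the K_4 on S is monochromatic.
For a fixed S, the K_4 on S has C(4, 2) = 6 edges. P[all 6 edges red] = (1/2)^6, and likewise for blue, so P[monochromatic] = 2·(1/2)^6 = 2^{1 − 6} = 1/32.
By linearity of expectation: E[X] = C(27, 4) · 2^{1 − 6} = 17550 · 1/32 = 8775/16.
Numerically: E[X] ≈ 548.43750.

E[X] = C(27,4)·2^(1−C(4,2)) = 8775/16 ≈ 548.43750.


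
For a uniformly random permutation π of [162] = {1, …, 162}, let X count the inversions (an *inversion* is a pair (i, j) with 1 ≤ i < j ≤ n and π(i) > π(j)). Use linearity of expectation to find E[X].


Write X = Σ X_I over the C(162, 2) = 13041 pairs i < j, with X_I the indicator of one inversion.
There are 13041 indicators.
For each fixed pair i < j, the values π(i) and π(j) are two distinct elements of {1, …, 162} in uniformly random order; by symmetry P[π(i) > π(j)] = 1/2.
By linearity: E[X] = 13041 · (1/2) = C(162, 2) · (1/2) = 13041/2 = 13041/2 ≈ 6520.50000.

E[X] = 13041/2 = 6520.50000.


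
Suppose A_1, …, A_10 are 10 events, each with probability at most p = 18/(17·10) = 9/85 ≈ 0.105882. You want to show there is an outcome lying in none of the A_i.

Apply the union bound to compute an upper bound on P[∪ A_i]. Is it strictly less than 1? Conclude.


Union bound: P[∪_{i=1}^{10} A_i] ≤ Σ_i P[A_i] ≤ 10·p = 10·(9/85) = 18/17.
Numerically: 18/17 ≈ 1.058824.
Is 18/17 < 1? NO.
Since the bound 18/17 is ≥ 1, the union bound is uninformative here; it does NOT by itself certify existence.

10·p = 18/17 ≈ 1.058824; existence NOT certified by the union bound.


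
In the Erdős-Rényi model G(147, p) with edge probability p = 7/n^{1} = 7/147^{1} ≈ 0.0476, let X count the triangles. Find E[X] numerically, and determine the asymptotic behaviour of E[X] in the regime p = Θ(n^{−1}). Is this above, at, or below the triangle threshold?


Number of potential triangles: C(147, 3) = 518665.
Each occurs with probability p³ ≈ (0.0476)³ ≈ 1.07980e-04.
By linearity: E[X] = C(147, 3)·p³ ≈ 518665 · 1.07980e-04 ≈ 56.005.
Here α = 1, so p = 7/n is exactly at the triangle threshold p ~ 1/n. Asymptotically E[X] → c³/6 = 7³/6 = 343/6 ≈ 57.167, a bounded constant. In this regime the triangle count is asymptotically Poisson(c³/6).

E[X] ≈ 56.005; in regime p = Θ(1/n^{1}) E[X] stays bounded (at the triangle threshold p ~ 1/n).


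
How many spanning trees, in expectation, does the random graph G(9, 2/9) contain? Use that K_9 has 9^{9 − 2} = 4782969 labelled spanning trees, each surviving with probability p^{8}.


K_9 has 9^{9 − 2} = 4782969 labelled spanning trees.
For each such spanning tree H, let X_H = 1 if all 8 edges of H are present in G. Then P[X_H = 1] = p^{8} = (2/9)^{8} = 256/43046721.
By linearity of expectation: E[X] = Σ_H E[X_H] = 4782969 · p^{8} = 4782969 · 256/43046721 = 256/9.
Numerically: E[X] ≈ 28.4.

E[X] = 4782969 · (2/9)^{8} = 256/9 ≈ 28.4.


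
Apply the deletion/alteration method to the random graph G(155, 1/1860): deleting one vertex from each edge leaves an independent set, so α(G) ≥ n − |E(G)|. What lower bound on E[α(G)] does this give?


E[|E(G)|] = C(155, 2)·p = 11935 · (1/1860) = 77/12.
E[α(G)] ≥ n − E[|E(G)|] = 155 − 77/12 = 1783/12.
Numerically: ≈ 148.583.
(This is only a lower bound; the true E[α(G)] may be larger.)

E[α(G)] ≥ 1783/12 ≈ 148.583.
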